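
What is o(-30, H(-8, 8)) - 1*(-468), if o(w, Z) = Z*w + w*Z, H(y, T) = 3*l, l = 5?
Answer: -432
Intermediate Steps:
H(y, T) = 15 (H(y, T) = 3*5 = 15)
o(w, Z) = 2*Z*w (o(w, Z) = Z*w + Z*w = 2*Z*w)
o(-30, H(-8, 8)) - 1*(-468) = 2*15*(-30) - 1*(-468) = -900 + 468 = -432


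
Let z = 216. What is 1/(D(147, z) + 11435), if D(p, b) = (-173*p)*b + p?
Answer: -1/5481514 ≈ -1.8243e-7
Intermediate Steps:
D(p, b) = p - 173*b*p (D(p, b) = -173*b*p + p = p - 173*b*p)
1/(D(147, z) + 11435) = 1/(147*(1 - 173*216) + 11435) = 1/(147*(1 - 37368) + 11435) = 1/(147*(-37367) + 11435) = 1/(-5492949 + 11435) = 1/(-5481514) = -1/5481514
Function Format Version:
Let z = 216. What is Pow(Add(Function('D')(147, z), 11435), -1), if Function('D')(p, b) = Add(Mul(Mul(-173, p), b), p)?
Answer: Rational(-1, 5481514) ≈ -1.8243e-7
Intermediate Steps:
Function('D')(p, b) = Add(p, Mul(-173, b, p)) (Function('D')(p, b) = Add(Mul(-173, b, p), p) = Add(p, Mul(-173, b, p)))
Pow(Add(Function('D')(147, z), 11435), -1) = Pow(Add(Mul(147, Add(1, Mul(-173, 216))), 11435), -1) = Pow(Add(Mul(147, Add(1, -37368)), 11435), -1) = Pow(Add(Mul(147, -37367), 11435), -1) = Pow(Add(-5492949, 11435), -1) = Pow(-5481514, -1) = Rational(-1, 5481514)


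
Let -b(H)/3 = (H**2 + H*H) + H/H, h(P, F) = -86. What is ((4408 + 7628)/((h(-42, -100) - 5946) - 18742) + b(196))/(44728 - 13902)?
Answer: -951732377/127280554 ≈ -7.4774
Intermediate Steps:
b(H) = -3 - 6*H**2 (b(H) = -3*((H**2 + H*H) + H/H) = -3*((H**2 + H**2) + 1) = -3*(2*H**2 + 1) = -3*(1 + 2*H**2) = -3 - 6*H**2)
((4408 + 7628)/((h(-42, -100) - 5946) - 18742) + b(196))/(44728 - 13902) = ((4408 + 7628)/((-86 - 5946) - 18742) + (-3 - 6*196**2))/(44728 - 13902) = (12036/(-6032 - 18742) + (-3 - 6*38416))/30826 = (12036/(-24774) + (-3 - 230496))*(1/30826) = (12036*(-1/24774) - 230499)*(1/30826) = (-2006/4129 - 230499)*(1/30826) = -951732377/4129*1/30826 = -951732377/127280554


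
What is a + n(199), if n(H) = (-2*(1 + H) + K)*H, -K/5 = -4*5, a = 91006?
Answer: 31306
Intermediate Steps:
K = 100 (K = -(-20)*5 = -5*(-20) = 100)
n(H) = H*(98 - 2*H) (n(H) = (-2*(1 + H) + 100)*H = ((-2 - 2*H) + 100)*H = (98 - 2*H)*H = H*(98 - 2*H))
a + n(199) = 91006 + 2*199*(49 - 1*199) = 91006 + 2*199*(49 - 199) = 91006 + 2*199*(-150) = 91006 - 59700 = 31306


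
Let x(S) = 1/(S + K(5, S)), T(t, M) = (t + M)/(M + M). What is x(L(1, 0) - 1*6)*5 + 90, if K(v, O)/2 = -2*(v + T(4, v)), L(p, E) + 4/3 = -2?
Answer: 44385/494 ≈ 89.848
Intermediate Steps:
L(p, E) = -10/3 (L(p, E) = -4/3 - 2 = -10/3)
T(t, M) = (M + t)/(2*M) (T(t, M) = (M + t)/((2*M)) = (M + t)*(1/(2*M)) = (M + t)/(2*M))
K(v, O) = -4*v - 2*(4 + v)/v (K(v, O) = 2*(-2*(v + (v + 4)/(2*v))) = 2*(-2*(v + (4 + v)/(2*v))) = 2*(-2*v - (4 + v)/v) = -4*v - 2*(4 + v)/v)
x(S) = 1/(-118/5 + S) (x(S) = 1/(S + (-2 - 8/5 - 4*5)) = 1/(S + (-2 - 8*1/5 - 20)) = 1/(S + (-2 - 8/5 - 20)) = 1/(S - 118/5) = 1/(-118/5 + S))
x(L(1, 0) - 1*6)*5 + 90 = (5/(-118 + 5*(-10/3 - 1*6)))*5 + 90 = (5/(-118 + 5*(-10/3 - 6)))*5 + 90 = (5/(-118 + 5*(-28/3)))*5 + 90 = (5/(-118 - 140/3))*5 + 90 = (5/(-494/3))*5 + 90 = (5*(-3/494))*5 + 90 = -15/494*5 + 90 = -75/494 + 90 = 44385/494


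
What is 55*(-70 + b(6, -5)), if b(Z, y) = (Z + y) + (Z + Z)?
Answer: -3135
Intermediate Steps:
b(Z, y) = y + 3*Z (b(Z, y) = (Z + y) + 2*Z = y + 3*Z)
55*(-70 + b(6, -5)) = 55*(-70 + (-5 + 3*6)) = 55*(-70 + (-5 + 18)) = 55*(-70 + 13) = 55*(-57) = -3135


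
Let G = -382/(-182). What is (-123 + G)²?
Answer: 121044004/8281 ≈ 14617.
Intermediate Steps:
G = 191/91 (G = -382*(-1/182) = 191/91 ≈ 2.0989)
(-123 + G)² = (-123 + 191/91)² = (-11002/91)² = 121044004/8281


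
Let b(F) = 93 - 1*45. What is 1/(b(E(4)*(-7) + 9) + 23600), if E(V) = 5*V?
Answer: 1/23648 ≈ 4.2287e-5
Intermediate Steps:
b(F) = 48 (b(F) = 93 - 45 = 48)
1/(b(E(4)*(-7) + 9) + 23600) = 1/(48 + 23600) = 1/23648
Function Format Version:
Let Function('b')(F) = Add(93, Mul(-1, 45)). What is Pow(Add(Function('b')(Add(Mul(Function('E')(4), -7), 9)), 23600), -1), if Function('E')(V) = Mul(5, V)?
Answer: Rational(1, 23648) ≈ 4.2287e-5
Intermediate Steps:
Function('b')(F) = 48 (Function('b')(F) = Add(93, -45) = 48)
Pow(Add(Function('b')(Add(Mul(Function('E')(4), -7), 9)), 23600), -1) = Pow(Add(48, 23600), -1) = Pow(23648, -1) = Rational(1, 23648)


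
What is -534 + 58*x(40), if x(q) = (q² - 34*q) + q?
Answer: 15706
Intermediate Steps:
x(q) = q² - 33*q
-534 + 58*x(40) = -534 + 58*(40*(-33 + 40)) = -534 + 58*(40*7) = -534 + 58*280 = -534 + 16240 = 15706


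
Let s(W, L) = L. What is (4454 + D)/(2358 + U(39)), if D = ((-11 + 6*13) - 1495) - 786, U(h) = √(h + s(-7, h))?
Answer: 125760/132383 - 160*√78/397149 ≈ 0.94641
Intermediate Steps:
U(h) = √2*√h (U(h) = √(h + h) = √(2*h) = √2*√h)
D = -2214 (D = ((-11 + 78) - 1495) - 786 = (67 - 1495) - 786 = -1428 - 786 = -2214)
(4454 + D)/(2358 + U(39)) = (4454 - 2214)/(2358 + √2*√39) = 2240/(2358 + √78)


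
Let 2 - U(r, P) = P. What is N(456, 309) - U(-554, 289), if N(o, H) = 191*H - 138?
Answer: 59168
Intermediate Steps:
U(r, P) = 2 - P
N(o, H) = -138 + 191*H
N(456, 309) - U(-554, 289) = (-138 + 191*309) - (2 - 1*289) = (-138 + 59019) - (2 - 289) = 58881 - 1*(-287) = 58881 + 287 = 59168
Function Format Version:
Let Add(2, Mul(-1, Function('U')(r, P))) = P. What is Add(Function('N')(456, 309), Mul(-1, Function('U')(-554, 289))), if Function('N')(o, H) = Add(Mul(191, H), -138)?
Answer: 59168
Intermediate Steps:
Function('U')(r, P) = Add(2, Mul(-1, P))
Function('N')(o, H) = Add(-138, Mul(191, H))
Add(Function('N')(456, 309), Mul(-1, Function('U')(-554, 289))) = Add(Add(-138, Mul(191, 309)), Mul(-1, Add(2, Mul(-1, 289)))) = Add(Add(-138, 59019), Mul(-1, Add(2, -289))) = Add(58881, Mul(-1, -287)) = Add(58881, 287) = 59168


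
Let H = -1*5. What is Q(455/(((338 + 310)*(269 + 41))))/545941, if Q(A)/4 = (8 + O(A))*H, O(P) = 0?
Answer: -160/545941 ≈ -0.00029307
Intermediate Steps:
H = -5
Q(A) = -160 (Q(A) = 4*((8 + 0)*(-5)) = 4*(8*(-5)) = 4*(-40) = -160)
Q(455/(((338 + 310)*(269 + 41))))/545941 = -160/545941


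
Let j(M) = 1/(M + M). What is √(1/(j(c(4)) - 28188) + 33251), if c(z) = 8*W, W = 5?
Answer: √169088014663561651/2255039 ≈ 182.35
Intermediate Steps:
c(z) = 40 (c(z) = 8*5 = 40)
j(M) = 1/(2*M)
√(1/(j(c(4)) - 28188) + 33251) = √(1/((½)/40 - 28188) + 33251) = √(1/((½)*(1/40) - 28188) + 33251) = √(1/(1/80 - 28188) + 33251) = √(1/(-2255039/80) + 33251) = √(-80/2255039 + 33251) = √(74982301709/2255039) = √169088014663561651/2255039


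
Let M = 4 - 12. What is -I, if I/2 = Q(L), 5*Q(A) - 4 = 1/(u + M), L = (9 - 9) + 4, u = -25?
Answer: -262/165 ≈ -1.5879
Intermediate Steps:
M = -8
L = 4 (L = 0 + 4 = 4)
Q(A) = 131/165 (Q(A) = ⅘ + 1/(5*(-25 - 8)) = ⅘ + (⅕)/(-33) = ⅘ + (⅕)*(-1/33) = ⅘ - 1/165 = 131/165)
I = 262/165 (I = 2*(131/165) = 262/165 ≈ 1.5879)
-I = -1*262/165 = -262/165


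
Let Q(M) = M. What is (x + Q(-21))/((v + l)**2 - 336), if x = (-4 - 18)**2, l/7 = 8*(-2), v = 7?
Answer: 463/10689 ≈ 0.043316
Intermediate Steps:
l = -112 (l = 7*(8*(-2)) = 7*(-16) = -112)
x = 484 (x = (-22)**2 = 484)
(x + Q(-21))/((v + l)**2 - 336) = (484 - 21)/((7 - 112)**2 - 336) = 463/((-105)**2 - 336) = 463/(11025 - 336) = 463/10689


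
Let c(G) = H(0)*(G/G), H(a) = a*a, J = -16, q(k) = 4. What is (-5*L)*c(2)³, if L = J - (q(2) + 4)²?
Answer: 0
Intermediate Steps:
H(a) = a²
c(G) = 0 (c(G) = 0²*(G/G) = 0*1 = 0)
L = -80 (L = -16 - (4 + 4)² = -16 - 1*8² = -16 - 1*64 = -16 - 64 = -80)
(-5*L)*c(2)³ = -5*(-80)*0³ = 400*0 = 0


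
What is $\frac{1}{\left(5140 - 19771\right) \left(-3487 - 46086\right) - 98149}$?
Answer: $\frac{1}{725204414} \approx 1.3789 \cdot 10^{-9}$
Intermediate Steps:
$\frac{1}{\left(5140 - 19771\right) \left(-3487 - 46086\right) - 98149} = \frac{1}{\left(-14631\right) \left(-49573\right) - 98149} = \frac{1}{725302563 - 98149} = \frac{1}{725204414}$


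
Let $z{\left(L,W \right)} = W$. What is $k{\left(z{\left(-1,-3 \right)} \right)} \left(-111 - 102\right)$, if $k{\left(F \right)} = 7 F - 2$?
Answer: $4899$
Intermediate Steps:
$k{\left(F \right)} = -2 + 7 F$
$k{\left(z{\left(-1,-3 \right)} \right)} \left(-111 - 102\right) = \left(-2 + 7 \left(-3\right)\right) \left(-111 - 102\right) = \left(-2 - 21\right) \left(-213\right) = \left(-23\right) \left(-213\right) = 4899$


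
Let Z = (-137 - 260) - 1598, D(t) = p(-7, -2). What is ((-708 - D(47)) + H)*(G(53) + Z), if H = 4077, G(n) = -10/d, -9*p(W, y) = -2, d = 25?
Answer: -302492663/45 ≈ -6.7221e+6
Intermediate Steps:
p(W, y) = 2/9 (p(W, y) = -⅑*(-2) = 2/9)
G(n) = -⅖ (G(n) = -10/25 = -10*1/25 = -⅖)
D(t) = 2/9
Z = -1995 (Z = -397 - 1598 = -1995)
((-708 - D(47)) + H)*(G(53) + Z) = ((-708 - 1*2/9) + 4077)*(-⅖ - 1995) = ((-708 - 2/9) + 4077)*(-9977/5) = (-6374/9 + 4077)*(-9977/5) = (30319/9)*(-9977/5) = -302492663/45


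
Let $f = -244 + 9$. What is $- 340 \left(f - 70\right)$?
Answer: $103700$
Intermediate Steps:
$f = -235$
$- 340 \left(f - 70\right) = - 340 \left(-235 - 70\right) = \left(-340\right) \left(-305\right) = 103700$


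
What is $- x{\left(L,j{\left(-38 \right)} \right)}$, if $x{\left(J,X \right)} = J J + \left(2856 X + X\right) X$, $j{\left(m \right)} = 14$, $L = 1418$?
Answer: $-2570696$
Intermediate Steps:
$x{\left(J,X \right)} = J^{2} + 2857 X^{2}$ ($x{\left(J,X \right)} = J^{2} + 2857 X X = J^{2} + 2857 X^{2}$)
$- x{\left(L,j{\left(-38 \right)} \right)} = - (1418^{2} + 2857 \cdot 14^{2}) = - (2010724 + 2857 \cdot 196) = - (2010724 + 559972) = \left(-1\right) 2570696 = -2570696$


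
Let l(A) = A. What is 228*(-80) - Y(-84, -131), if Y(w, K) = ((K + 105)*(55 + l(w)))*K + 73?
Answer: 80461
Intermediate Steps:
Y(w, K) = 73 + K*(55 + w)*(105 + K) (Y(w, K) = ((K + 105)*(55 + w))*K + 73 = ((105 + K)*(55 + w))*K + 73 = ((55 + w)*(105 + K))*K + 73 = K*(55 + w)*(105 + K) + 73 = 73 + K*(55 + w)*(105 + K))
228*(-80) - Y(-84, -131) = 228*(-80) - (73 + 55*(-131)² + 5775*(-131) - 84*(-131)² + 105*(-131)*(-84)) = -18240 - (73 + 55*17161 - 756525 - 84*17161 + 1155420) = -18240 - (73 + 943855 - 756525 - 1441524 + 1155420) = -18240 - 1*(-98701) = -18240 + 98701 = 80461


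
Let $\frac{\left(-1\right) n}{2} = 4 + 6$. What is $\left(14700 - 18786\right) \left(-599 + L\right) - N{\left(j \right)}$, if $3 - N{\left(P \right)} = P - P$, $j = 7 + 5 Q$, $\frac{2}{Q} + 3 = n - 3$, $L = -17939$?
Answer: $75746265$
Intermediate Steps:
$n = -20$ ($n = - 2 \left(4 + 6\right) = \left(-2\right) 10 = -20$)
$Q = - \frac{1}{13}$ ($Q = \frac{2}{-3 - 23} = \frac{2}{-26} = 2 \left(- \frac{1}{26}\right) = - \frac{1}{13} \approx -0.076923$)
$j = \frac{86}{13}$ ($j = 7 + 5 \left(- \frac{1}{13}\right) = 7 - \frac{5}{13} = \frac{86}{13} \approx 6.6154$)
$N{\left(P \right)} = 3$ ($N{\left(P \right)} = 3 - \left(P - P\right) = 3 - 0 = 3 + 0 = 3$)
$\left(14700 - 18786\right) \left(-599 + L\right) - N{\left(j \right)} = \left(14700 - 18786\right) \left(-599 - 17939\right) - 3 = \left(-4086\right) \left(-18538\right) - 3 = 75746268 - 3 = 75746265$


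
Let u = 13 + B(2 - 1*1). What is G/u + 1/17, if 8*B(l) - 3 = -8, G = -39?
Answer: -1735/561 ≈ -3.0927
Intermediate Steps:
B(l) = -5/8 (B(l) = 3/8 + (⅛)*(-8) = 3/8 - 1 = -5/8)
u = 99/8 (u = 13 - 5/8 = 99/8 ≈ 12.375)
G/u + 1/17 = -39/99/8 + 1/17 = -39*8/99 + 1/17 = -104/33 + 1/17 = -1735/561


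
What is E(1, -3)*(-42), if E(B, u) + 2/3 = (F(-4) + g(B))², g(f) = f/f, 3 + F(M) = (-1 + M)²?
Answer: -22190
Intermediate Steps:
F(M) = -3 + (-1 + M)²
g(f) = 1
E(B, u) = 1585/3 (E(B, u) = -⅔ + ((-3 + (-1 - 4)²) + 1)² = -⅔ + ((-3 + (-5)²) + 1)² = -⅔ + ((-3 + 25) + 1)² = -⅔ + (22 + 1)² = -⅔ + 23² = -⅔ + 529 = 1585/3)
E(1, -3)*(-42) = (1585/3)*(-42) = -22190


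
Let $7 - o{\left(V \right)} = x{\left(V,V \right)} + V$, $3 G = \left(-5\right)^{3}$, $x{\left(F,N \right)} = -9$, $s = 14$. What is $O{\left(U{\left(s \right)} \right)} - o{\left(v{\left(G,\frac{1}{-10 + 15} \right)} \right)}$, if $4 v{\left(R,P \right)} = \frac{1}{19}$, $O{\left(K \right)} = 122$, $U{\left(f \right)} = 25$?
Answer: $\frac{8057}{76} \approx 106.01$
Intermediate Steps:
$G = - \frac{125}{3}$ ($G = \frac{\left(-5\right)^{3}}{3} = \frac{1}{3} \left(-125\right) = - \frac{125}{3} \approx -41.667$)
$v{\left(R,P \right)} = \frac{1}{76}$ ($v{\left(R,P \right)} = \frac{1}{4 \cdot 19} = \frac{1}{4} \cdot \frac{1}{19} = \frac{1}{76}$)
$o{\left(V \right)} = 16 - V$ ($o{\left(V \right)} = 7 - \left(-9 + V\right) = 16 - V$)
$O{\left(U{\left(s \right)} \right)} - o{\left(v{\left(G,\frac{1}{-10 + 15} \right)} \right)} = 122 - \left(16 - \frac{1}{76}\right) = 122 - \frac{1215}{76} = \frac{8057}{76}$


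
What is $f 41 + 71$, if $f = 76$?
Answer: $3187$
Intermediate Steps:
$f 41 + 71 = 76 \cdot 41 + 71 = 3116 + 71 = 3187$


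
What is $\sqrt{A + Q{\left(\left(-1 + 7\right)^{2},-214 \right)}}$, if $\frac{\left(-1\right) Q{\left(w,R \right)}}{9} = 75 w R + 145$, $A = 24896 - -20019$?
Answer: $\sqrt{5243810} \approx 2289.9$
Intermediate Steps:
$A = 44915$ ($A = 24896 + 20019 = 44915$)
$Q{\left(w,R \right)} = -1305 - 675 R w$ ($Q{\left(w,R \right)} = - 9 \left(75 w R + 145\right) = - 9 \left(75 R w + 145\right) = - 9 \left(145 + 75 R w\right) = -1305 - 675 R w$)
$\sqrt{A + Q{\left(\left(-1 + 7\right)^{2},-214 \right)}} = \sqrt{44915 - \left(1305 - 144450 \left(-1 + 7\right)^{2}\right)} = \sqrt{44915 - \left(1305 - 144450 \cdot 6^{2}\right)} = \sqrt{44915 - \left(1305 - 5200200\right)} = \sqrt{44915 + \left(-1305 + 5200200\right)} = \sqrt{44915 + 5198895} = \sqrt{5243810}$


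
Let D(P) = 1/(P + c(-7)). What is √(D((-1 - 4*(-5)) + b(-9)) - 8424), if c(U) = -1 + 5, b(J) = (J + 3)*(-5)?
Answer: I*√23662963/53 ≈ 91.782*I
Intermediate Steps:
b(J) = -15 - 5*J (b(J) = (3 + J)*(-5) = -15 - 5*J)
c(U) = 4
D(P) = 1/(4 + P) (D(P) = 1/(P + 4) = 1/(4 + P))
√(D((-1 - 4*(-5)) + b(-9)) - 8424) = √(1/(4 + ((-1 - 4*(-5)) + (-15 - 5*(-9)))) - 8424) = √(1/(4 + ((-1 + 20) + (-15 + 45))) - 8424) = √(1/(4 + (19 + 30)) - 8424) = √(1/(4 + 49) - 8424) = √(1/53 - 8424) = √(-446471/53) = I*√23662963/53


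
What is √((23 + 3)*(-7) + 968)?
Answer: √786 ≈ 28.036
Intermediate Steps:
√((23 + 3)*(-7) + 968) = √(26*(-7) + 968) = √(-182 + 968) = √786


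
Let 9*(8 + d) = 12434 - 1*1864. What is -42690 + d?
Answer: -373712/9 ≈ -41524.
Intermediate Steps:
d = 10498/9 (d = -8 + (12434 - 1*1864)/9 = -8 + (12434 - 1864)/9 = -8 + (1/9)*10570 = -8 + 10570/9 = 10498/9 ≈ 1166.4)
-42690 + d = -42690 + 10498/9 = -373712/9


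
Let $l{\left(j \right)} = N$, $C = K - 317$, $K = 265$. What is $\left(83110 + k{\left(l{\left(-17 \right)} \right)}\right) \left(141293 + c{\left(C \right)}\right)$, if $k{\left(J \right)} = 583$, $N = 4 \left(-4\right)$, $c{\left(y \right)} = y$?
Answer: $11820883013$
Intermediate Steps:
$C = -52$ ($C = 265 - 317 = -52$)
$N = -16$
$l{\left(j \right)} = -16$
$\left(83110 + k{\left(l{\left(-17 \right)} \right)}\right) \left(141293 + c{\left(C \right)}\right) = \left(83110 + 583\right) \left(141293 - 52\right) = 83693 \cdot 141241 = 11820883013$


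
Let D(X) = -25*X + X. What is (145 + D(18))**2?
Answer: 82369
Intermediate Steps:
D(X) = -24*X
(145 + D(18))**2 = (145 - 24*18)**2 = (145 - 432)**2 = (-287)**2 = 82369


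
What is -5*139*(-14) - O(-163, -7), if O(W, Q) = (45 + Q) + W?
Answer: 9855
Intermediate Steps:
O(W, Q) = 45 + Q + W
-5*139*(-14) - O(-163, -7) = -5*139*(-14) - (45 - 7 - 163) = -695*(-14) - 1*(-125) = 9730 + 125 = 9855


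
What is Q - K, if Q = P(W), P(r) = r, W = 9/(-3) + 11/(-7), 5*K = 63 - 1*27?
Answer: -412/35 ≈ -11.771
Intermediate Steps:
K = 36/5 (K = (63 - 1*27)/5 = (63 - 27)/5 = (1/5)*36 = 36/5 ≈ 7.2000)
W = -32/7 (W = 9*(-1/3) + 11*(-1/7) = -3 - 11/7 = -32/7 ≈ -4.5714)
Q = -32/7 ≈ -4.5714
Q - K = -32/7 - 1*36/5 = -32/7 - 36/5 = -412/35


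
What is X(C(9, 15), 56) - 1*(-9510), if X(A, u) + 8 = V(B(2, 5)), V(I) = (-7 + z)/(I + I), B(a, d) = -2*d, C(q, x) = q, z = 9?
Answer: 95019/10 ≈ 9501.9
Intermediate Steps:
V(I) = 1/I (V(I) = (-7 + 9)/(I + I) = 2/((2*I)) = 2*(1/(2*I)) = 1/I)
X(A, u) = -81/10 (X(A, u) = -8 + 1/(-2*5) = -8 + 1/(-10) = -8 - ⅒ = -81/10)
X(C(9, 15), 56) - 1*(-9510) = -81/10 - 1*(-9510) = -81/10 + 9510 = 95019/10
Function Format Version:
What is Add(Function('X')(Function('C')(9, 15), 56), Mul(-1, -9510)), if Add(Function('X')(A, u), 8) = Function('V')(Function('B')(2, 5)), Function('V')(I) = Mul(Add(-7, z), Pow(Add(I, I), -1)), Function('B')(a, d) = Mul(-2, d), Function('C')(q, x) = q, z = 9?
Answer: Rational(95019, 10) ≈ 9501.9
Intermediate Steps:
Function('V')(I) = Pow(I, -1) (Function('V')(I) = Mul(Add(-7, 9), Pow(Add(I, I), -1)) = Mul(2, Pow(Mul(2, I), -1)) = Mul(2, Mul(Rational(1, 2), Pow(I, -1))) = Pow(I, -1))
Function('X')(A, u) = Rational(-81, 10) (Function('X')(A, u) = Add(-8, Pow(Mul(-2, 5), -1)) = Add(-8, Pow(-10, -1)) = Add(-8, Rational(-1, 10)) = Rational(-81, 10))
Add(Function('X')(Function('C')(9, 15), 56), Mul(-1, -9510)) = Add(Rational(-81, 10), Mul(-1, -9510)) = Add(Rational(-81, 10), 9510) = Rational(95019, 10)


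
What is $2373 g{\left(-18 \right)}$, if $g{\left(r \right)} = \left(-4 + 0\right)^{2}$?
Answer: $37968$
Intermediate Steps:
$g{\left(r \right)} = 16$ ($g{\left(r \right)} = \left(-4\right)^{2} = 16$)
$2373 g{\left(-18 \right)} = 2373 \cdot 16 = 37968$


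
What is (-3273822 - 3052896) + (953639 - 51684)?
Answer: -5424763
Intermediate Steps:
(-3273822 - 3052896) + (953639 - 51684) = -6326718 + 901955 = -5424763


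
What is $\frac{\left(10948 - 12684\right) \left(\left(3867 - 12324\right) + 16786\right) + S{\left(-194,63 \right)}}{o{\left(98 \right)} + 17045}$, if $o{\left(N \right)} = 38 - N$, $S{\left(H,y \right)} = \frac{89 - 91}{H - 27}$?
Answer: $- \frac{3195470822}{3753685} \approx -851.29$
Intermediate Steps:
$S{\left(H,y \right)} = - \frac{2}{-27 + H}$
$\frac{\left(10948 - 12684\right) \left(\left(3867 - 12324\right) + 16786\right) + S{\left(-194,63 \right)}}{o{\left(98 \right)} + 17045} = \frac{\left(10948 - 12684\right) \left(\left(3867 - 12324\right) + 16786\right) - \frac{2}{-27 - 194}}{\left(38 - 98\right) + 17045} = \frac{- 1736 \left(-8457 + 16786\right) - \frac{2}{-221}}{\left(38 - 98\right) + 17045} = \frac{\left(-1736\right) 8329 - - \frac{2}{221}}{-60 + 17045} = \frac{-14459144 + \frac{2}{221}}{16985} = \left(- \frac{3195470822}{221}\right) \frac{1}{16985} = - \frac{3195470822}{3753685}$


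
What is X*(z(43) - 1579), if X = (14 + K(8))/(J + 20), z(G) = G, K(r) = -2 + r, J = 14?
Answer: -15360/17 ≈ -903.53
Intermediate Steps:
X = 10/17 (X = (14 + (-2 + 8))/(14 + 20) = (14 + 6)/34 = 20*(1/34) = 10/17 ≈ 0.58823)
X*(z(43) - 1579) = 10*(43 - 1579)/17 = (10/17)*(-1536) = -15360/17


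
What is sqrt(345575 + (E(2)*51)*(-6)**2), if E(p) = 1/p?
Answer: sqrt(346493) ≈ 588.64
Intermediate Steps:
sqrt(345575 + (E(2)*51)*(-6)**2) = sqrt(345575 + (51/2)*(-6)**2) = sqrt(345575 + ((1/2)*51)*36) = sqrt(345575 + (51/2)*36) = sqrt(345575 + 918) = sqrt(346493)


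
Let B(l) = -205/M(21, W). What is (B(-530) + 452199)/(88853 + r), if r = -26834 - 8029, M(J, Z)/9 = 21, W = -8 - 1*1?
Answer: 42732703/5102055 ≈ 8.3756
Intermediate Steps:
W = -9 (W = -8 - 1 = -9)
M(J, Z) = 189 (M(J, Z) = 9*21 = 189)
r = -34863
B(l) = -205/189
(B(-530) + 452199)/(88853 + r) = (-205/189 + 452199)/(88853 - 34863) = (85465406/189)/53990 = (85465406/189)*(1/53990) = 42732703/5102055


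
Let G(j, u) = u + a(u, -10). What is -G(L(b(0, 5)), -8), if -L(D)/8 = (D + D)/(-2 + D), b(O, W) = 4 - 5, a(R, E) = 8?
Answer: 0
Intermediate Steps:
b(O, W) = -1
L(D) = -16*D/(-2 + D) (L(D) = -8*(D + D)/(-2 + D) = -8*2*D/(-2 + D) = -16*D/(-2 + D))
G(j, u) = 8 + u (G(j, u) = u + 8 = 8 + u)
-G(L(b(0, 5)), -8) = -(8 - 8) = -1*0 = 0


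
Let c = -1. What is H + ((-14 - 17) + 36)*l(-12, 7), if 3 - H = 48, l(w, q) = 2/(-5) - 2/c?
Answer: -37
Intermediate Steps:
l(w, q) = 8/5 (l(w, q) = 2/(-5) - 2/(-1) = 2*(-⅕) - 2*(-1) = -⅖ + 2 = 8/5)
H = -45 (H = 3 - 1*48 = 3 - 48 = -45)
H + ((-14 - 17) + 36)*l(-12, 7) = -45 + ((-14 - 17) + 36)*(8/5) = -45 + (-31 + 36)*(8/5) = -45 + 5*(8/5) = -45 + 8 = -37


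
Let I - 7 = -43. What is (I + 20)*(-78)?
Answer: 1248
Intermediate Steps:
I = -36 (I = 7 - 43 = -36)
(I + 20)*(-78) = (-36 + 20)*(-78) = -16*(-78) = 1248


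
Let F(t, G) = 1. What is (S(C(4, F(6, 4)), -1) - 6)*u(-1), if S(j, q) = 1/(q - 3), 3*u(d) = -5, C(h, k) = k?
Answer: 125/12 ≈ 10.417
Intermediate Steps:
u(d) = -5/3 (u(d) = (⅓)*(-5) = -5/3)
S(j, q) = 1/(-3 + q)
(S(C(4, F(6, 4)), -1) - 6)*u(-1) = (1/(-3 - 1) - 6)*(-5/3) = (1/(-4) - 6)*(-5/3) = (-¼ - 6)*(-5/3) = -25/4*(-5/3) = 125/12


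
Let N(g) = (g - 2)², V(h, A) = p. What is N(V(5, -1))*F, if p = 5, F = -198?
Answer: -1782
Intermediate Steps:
V(h, A) = 5
N(g) = (-2 + g)²
N(V(5, -1))*F = (-2 + 5)²*(-198) = 3²*(-198) = 9*(-198) = -1782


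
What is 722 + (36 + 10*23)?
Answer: 988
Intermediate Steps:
722 + (36 + 10*23) = 722 + (36 + 230) = 722 + 266 = 988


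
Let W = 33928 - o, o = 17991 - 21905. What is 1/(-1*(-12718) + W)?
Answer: 1/50560 ≈ 1.9778e-5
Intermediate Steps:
o = -3914
W = 37842 (W = 33928 - 1*(-3914) = 33928 + 3914 = 37842)
1/(-1*(-12718) + W) = 1/(-1*(-12718) + 37842) = 1/(12718 + 37842) = 1/50560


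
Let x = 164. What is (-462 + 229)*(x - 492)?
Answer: 76424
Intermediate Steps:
(-462 + 229)*(x - 492) = (-462 + 229)*(164 - 492) = -233*(-328) = 76424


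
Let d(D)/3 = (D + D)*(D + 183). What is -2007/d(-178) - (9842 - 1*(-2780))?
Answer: -22466491/1780 ≈ -12622.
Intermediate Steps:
d(D) = 6*D*(183 + D) (d(D) = 3*((D + D)*(D + 183)) = 3*((2*D)*(183 + D)) = 3*(2*D*(183 + D)) = 6*D*(183 + D))
-2007/d(-178) - (9842 - 1*(-2780)) = -2007*(-1/(1068*(183 - 178))) - (9842 - 1*(-2780)) = -2007/(6*(-178)*5) - (9842 + 2780) = -2007/(-5340) - 1*12622 = -2007*(-1/5340) - 12622 = 669/1780 - 12622 = -22466491/1780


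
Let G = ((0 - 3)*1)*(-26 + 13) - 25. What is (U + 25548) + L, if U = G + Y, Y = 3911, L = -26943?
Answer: 2530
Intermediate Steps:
G = 14 (G = -3*1*(-13) - 25 = -3*(-13) - 25 = 39 - 25 = 14)
U = 3925 (U = 14 + 3911 = 3925)
(U + 25548) + L = (3925 + 25548) - 26943 = 29473 - 26943 = 2530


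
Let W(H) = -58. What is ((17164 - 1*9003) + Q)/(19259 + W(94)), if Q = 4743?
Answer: 12904/19201 ≈ 0.67205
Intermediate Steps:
((17164 - 1*9003) + Q)/(19259 + W(94)) = ((17164 - 1*9003) + 4743)/(19259 - 58) = ((17164 - 9003) + 4743)/19201 = (8161 + 4743)*(1/19201) = 12904*(1/19201) = 12904/19201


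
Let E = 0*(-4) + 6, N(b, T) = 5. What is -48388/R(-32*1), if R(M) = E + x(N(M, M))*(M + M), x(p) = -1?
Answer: -24194/35 ≈ -691.26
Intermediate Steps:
E = 6 (E = 0 + 6 = 6)
R(M) = 6 - 2*M (R(M) = 6 - (M + M) = 6 - 2*M)
-48388/R(-32*1) = -48388/(6 - (-64)) = -48388/(6 - 2*(-32)) = -48388/(6 + 64) = -48388/70 = -48388*1/70 = -24194/35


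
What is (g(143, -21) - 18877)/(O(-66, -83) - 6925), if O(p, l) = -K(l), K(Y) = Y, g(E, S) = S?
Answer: 859/311 ≈ 2.7621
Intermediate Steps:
O(p, l) = -l
(g(143, -21) - 18877)/(O(-66, -83) - 6925) = (-21 - 18877)/(-1*(-83) - 6925) = -18898/(83 - 6925) = -18898/(-6842) = -18898*(-1/6842) = 859/311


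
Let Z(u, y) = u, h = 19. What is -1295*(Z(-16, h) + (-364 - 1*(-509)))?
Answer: -167055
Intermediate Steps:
-1295*(Z(-16, h) + (-364 - 1*(-509))) = -1295*(-16 + (-364 - 1*(-509))) = -1295*(-16 + (-364 + 509)) = -1295*(-16 + 145) = -1295*129 = -167055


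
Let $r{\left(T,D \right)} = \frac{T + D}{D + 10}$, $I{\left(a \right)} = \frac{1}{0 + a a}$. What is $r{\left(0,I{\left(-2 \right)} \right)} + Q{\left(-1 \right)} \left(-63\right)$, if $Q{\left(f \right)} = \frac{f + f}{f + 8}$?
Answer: $\frac{739}{41} \approx 18.024$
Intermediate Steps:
$Q{\left(f \right)} = \frac{2 f}{8 + f}$
$I{\left(a \right)} = \frac{1}{a^{2}}$ ($I{\left(a \right)} = \frac{1}{0 + a^{2}} = \frac{1}{a^{2}}$)
$r{\left(T,D \right)} = \frac{D + T}{10 + D}$
$r{\left(0,I{\left(-2 \right)} \right)} + Q{\left(-1 \right)} \left(-63\right) = \frac{\frac{1}{4} + 0}{10 + \frac{1}{4}} + 2 \left(-1\right) \frac{1}{8 - 1} \left(-63\right) = \frac{\frac{1}{4} + 0}{10 + \frac{1}{4}} + 2 \left(-1\right) \frac{1}{7} \left(-63\right) = \frac{1}{\frac{41}{4}} \cdot \frac{1}{4} + 2 \left(-1\right) \frac{1}{7} \left(-63\right) = \frac{4}{41} \cdot \frac{1}{4} - -18 = \frac{1}{41} + 18 = \frac{739}{41}$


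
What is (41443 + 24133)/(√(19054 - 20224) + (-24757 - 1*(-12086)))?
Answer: -830913496/160555411 - 196728*I*√130/160555411 ≈ -5.1752 - 0.013971*I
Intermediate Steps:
(41443 + 24133)/(√(19054 - 20224) + (-24757 - 1*(-12086))) = 65576/(√(-1170) + (-24757 + 12086)) = 65576/(3*I*√130 - 12671) = 65576/(-12671 + 3*I*√130)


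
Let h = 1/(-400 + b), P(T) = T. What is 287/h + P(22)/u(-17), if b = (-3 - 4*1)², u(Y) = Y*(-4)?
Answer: -3425047/34 ≈ -1.0074e+5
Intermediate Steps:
u(Y) = -4*Y
b = 49 (b = (-3 - 4)² = (-7)² = 49)
h = -1/351 (h = 1/(-400 + 49) = 1/(-351) = -1/351 ≈ -0.0028490)
287/h + P(22)/u(-17) = 287/(-1/351) + 22/((-4*(-17))) = 287*(-351) + 22/68 = -100737 + 22*(1/68) = -100737 + 11/34 = -3425047/34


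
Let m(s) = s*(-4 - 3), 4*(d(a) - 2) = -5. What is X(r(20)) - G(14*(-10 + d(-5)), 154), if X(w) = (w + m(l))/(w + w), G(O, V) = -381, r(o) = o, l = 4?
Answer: 1904/5 ≈ 380.80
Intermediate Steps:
d(a) = 3/4 (d(a) = 2 + (1/4)*(-5) = 2 - 5/4 = 3/4)
m(s) = -7*s (m(s) = s*(-7) = -7*s)
X(w) = (-28 + w)/(2*w) (X(w) = (w - 7*4)/(w + w) = (w - 28)/((2*w)) = (-28 + w)*(1/(2*w)) = (-28 + w)/(2*w))
X(r(20)) - G(14*(-10 + d(-5)), 154) = (1/2)*(-28 + 20)/20 - 1*(-381) = (1/2)*(1/20)*(-8) + 381 = -1/5 + 381 = 1904/5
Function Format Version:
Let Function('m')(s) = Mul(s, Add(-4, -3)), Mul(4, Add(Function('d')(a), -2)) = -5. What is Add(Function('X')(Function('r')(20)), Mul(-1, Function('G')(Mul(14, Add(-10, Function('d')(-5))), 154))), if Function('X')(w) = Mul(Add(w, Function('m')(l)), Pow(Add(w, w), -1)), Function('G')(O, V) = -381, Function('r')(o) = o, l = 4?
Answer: Rational(1904, 5) ≈ 380.80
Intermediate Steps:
Function('d')(a) = Rational(3, 4) (Function('d')(a) = Add(2, Mul(Rational(1, 4), -5)) = Add(2, Rational(-5, 4)) = Rational(3, 4))
Function('m')(s) = Mul(-7, s) (Function('m')(s) = Mul(s, -7) = Mul(-7, s))
Function('X')(w) = Mul(Rational(1, 2), Pow(w, -1), Add(-28, w)) (Function('X')(w) = Mul(Add(w, Mul(-7, 4)), Pow(Add(w, w), -1)) = Mul(Add(w, -28), Pow(Mul(2, w), -1)) = Mul(Add(-28, w), Mul(Rational(1, 2), Pow(w, -1))) = Mul(Rational(1, 2), Pow(w, -1), Add(-28, w)))
Add(Function('X')(Function('r')(20)), Mul(-1, Function('G')(Mul(14, Add(-10, Function('d')(-5))), 154))) = Add(Mul(Rational(1, 2), Pow(20, -1), Add(-28, 20)), Mul(-1, -381)) = Add(Mul(Rational(1, 2), Rational(1, 20), -8), 381) = Add(Rational(-1, 5), 381) = Rational(1904, 5)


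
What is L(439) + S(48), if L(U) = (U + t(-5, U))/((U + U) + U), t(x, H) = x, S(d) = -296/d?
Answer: -5125/878 ≈ -5.8371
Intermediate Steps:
L(U) = (-5 + U)/(3*U) (L(U) = (U - 5)/((U + U) + U) = (-5 + U)/(2*U + U) = (-5 + U)/((3*U)) = (-5 + U)*(1/(3*U)) = (-5 + U)/(3*U))
L(439) + S(48) = (⅓)*(-5 + 439)/439 - 296/48 = (⅓)*(1/439)*434 - 296*1/48 = 434/1317 - 37/6 = -5125/878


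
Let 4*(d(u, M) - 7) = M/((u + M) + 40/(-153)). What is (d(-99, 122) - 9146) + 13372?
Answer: 29462547/6958 ≈ 4234.3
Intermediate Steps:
d(u, M) = 7 + M/(4*(-40/153 + M + u)) (d(u, M) = 7 + (M/((u + M) + 40/(-153)))/4 = 7 + (M/((M + u) + 40*(-1/153)))/4 = 7 + (M/((M + u) - 40/153))/4 = 7 + (M/(-40/153 + M + u))/4 = 7 + M/(4*(-40/153 + M + u)))
(d(-99, 122) - 9146) + 13372 = ((-1120 + 4284*(-99) + 4437*122)/(4*(-40 + 153*122 + 153*(-99))) - 9146) + 13372 = ((-1120 - 424116 + 541314)/(4*(-40 + 18666 - 15147)) - 9146) + 13372 = ((¼)*116078/3479 - 9146) + 13372 = ((¼)*(1/3479)*116078 - 9146) + 13372 = (58039/6958 - 9146) + 13372 = -63579829/6958 + 13372 = 29462547/6958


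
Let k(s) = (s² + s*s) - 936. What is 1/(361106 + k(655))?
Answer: 1/1218220 ≈ 8.2087e-7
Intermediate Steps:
k(s) = -936 + 2*s² (k(s) = (s² + s²) - 936 = 2*s² - 936 = -936 + 2*s²)
1/(361106 + k(655)) = 1/(361106 + (-936 + 2*655²)) = 1/(361106 + (-936 + 2*429025)) = 1/(361106 + (-936 + 858050)) = 1/(361106 + 857114) = 1/1218220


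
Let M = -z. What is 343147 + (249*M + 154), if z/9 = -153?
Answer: 686174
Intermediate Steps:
z = -1377 (z = 9*(-153) = -1377)
M = 1377 (M = -1*(-1377) = 1377)
343147 + (249*M + 154) = 343147 + (249*1377 + 154) = 343147 + (342873 + 154) = 343147 + 343027 = 686174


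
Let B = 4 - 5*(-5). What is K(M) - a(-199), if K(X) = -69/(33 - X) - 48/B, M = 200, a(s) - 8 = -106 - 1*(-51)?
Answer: 221606/4843 ≈ 45.758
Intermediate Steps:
a(s) = -47 (a(s) = 8 + (-106 - 1*(-51)) = 8 + (-106 + 51) = 8 - 55 = -47)
B = 29 (B = 4 + 25 = 29)
K(X) = -48/29 - 69/(33 - X) (K(X) = -69/(33 - X) - 48/29 = -48/29 - 69/(33 - X))
K(M) - a(-199) = 3*(1195 - 16*200)/(29*(-33 + 200)) - 1*(-47) = (3/29)*(1195 - 3200)/167 + 47 = (3/29)*(1/167)*(-2005) + 47 = -6015/4843 + 47 = 221606/4843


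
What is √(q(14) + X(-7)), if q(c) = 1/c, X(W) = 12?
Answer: 13*√14/14 ≈ 3.4744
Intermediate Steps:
√(q(14) + X(-7)) = √(1/14 + 12) = √(169/14) = 13*√14/14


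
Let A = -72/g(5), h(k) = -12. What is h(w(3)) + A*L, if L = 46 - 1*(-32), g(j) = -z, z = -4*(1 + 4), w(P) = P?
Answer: -1464/5 ≈ -292.80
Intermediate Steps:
z = -20 (z = -4*5 = -20)
g(j) = 20 (g(j) = -1*(-20) = 20)
A = -18/5 (A = -72/20 = -72*1/20 = -18/5 ≈ -3.6000)
L = 78 (L = 46 + 32 = 78)
h(w(3)) + A*L = -12 - 18/5*78 = -12 - 1404/5 = -1464/5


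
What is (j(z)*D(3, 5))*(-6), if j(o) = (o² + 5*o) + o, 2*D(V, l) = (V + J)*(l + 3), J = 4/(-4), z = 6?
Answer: -3456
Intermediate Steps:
J = -1 (J = 4*(-¼) = -1)
D(V, l) = (-1 + V)*(3 + l)/2 (D(V, l) = ((V - 1)*(l + 3))/2 = ((-1 + V)*(3 + l))/2 = (-1 + V)*(3 + l)/2)
j(o) = o² + 6*o
(j(z)*D(3, 5))*(-6) = ((6*(6 + 6))*(-3/2 - ½*5 + (3/2)*3 + (½)*3*5))*(-6) = ((6*12)*(-3/2 - 5/2 + 9/2 + 15/2))*(-6) = (72*8)*(-6) = 576*(-6) = -3456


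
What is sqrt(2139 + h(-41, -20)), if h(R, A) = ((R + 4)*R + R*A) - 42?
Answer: sqrt(4434) ≈ 66.588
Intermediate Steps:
h(R, A) = -42 + A*R + R*(4 + R) (h(R, A) = ((4 + R)*R + A*R) - 42 = (R*(4 + R) + A*R) - 42 = (A*R + R*(4 + R)) - 42 = -42 + A*R + R*(4 + R))
sqrt(2139 + h(-41, -20)) = sqrt(2139 + (-42 + (-41)**2 + 4*(-41) - 20*(-41))) = sqrt(2139 + (-42 + 1681 - 164 + 820)) = sqrt(2139 + 2295) = sqrt(4434)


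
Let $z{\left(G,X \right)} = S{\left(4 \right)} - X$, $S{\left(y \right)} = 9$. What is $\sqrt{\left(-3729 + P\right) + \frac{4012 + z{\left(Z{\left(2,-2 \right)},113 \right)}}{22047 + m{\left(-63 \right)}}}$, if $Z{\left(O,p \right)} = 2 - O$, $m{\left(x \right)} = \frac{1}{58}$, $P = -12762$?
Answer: $\frac{i \sqrt{26964849092687011}}{1278727} \approx 128.42 i$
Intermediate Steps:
$m{\left(x \right)} = \frac{1}{58}$
$z{\left(G,X \right)} = 9 - X$
$\sqrt{\left(-3729 + P\right) + \frac{4012 + z{\left(Z{\left(2,-2 \right)},113 \right)}}{22047 + m{\left(-63 \right)}}} = \sqrt{\left(-3729 - 12762\right) + \frac{4012 + \left(9 - 113\right)}{22047 + \frac{1}{58}}} = \sqrt{-16491 + \frac{4012 + \left(9 - 113\right)}{\frac{1278727}{58}}} = \sqrt{-16491 + \left(4012 - 104\right) \frac{58}{1278727}} = \sqrt{-16491 + 3908 \cdot \frac{58}{1278727}} = \sqrt{-16491 + \frac{226664}{1278727}} = \sqrt{- \frac{21087260293}{1278727}} = \frac{i \sqrt{26964849092687011}}{1278727}$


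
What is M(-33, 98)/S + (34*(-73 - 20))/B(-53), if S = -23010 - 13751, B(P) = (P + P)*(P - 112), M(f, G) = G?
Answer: -19658717/107158315 ≈ -0.18345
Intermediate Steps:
B(P) = 2*P*(-112 + P) (B(P) = (2*P)*(-112 + P) = 2*P*(-112 + P))
S = -36761
M(-33, 98)/S + (34*(-73 - 20))/B(-53) = 98/(-36761) + (34*(-73 - 20))/((2*(-53)*(-112 - 53))) = 98*(-1/36761) + (34*(-93))/((2*(-53)*(-165))) = -98/36761 - 3162/17490 = -98/36761 - 3162*1/17490 = -98/36761 - 527/2915 = -19658717/107158315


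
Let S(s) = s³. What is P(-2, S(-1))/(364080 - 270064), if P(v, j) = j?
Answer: -1/94016 ≈ -1.0636e-5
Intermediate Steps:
P(-2, S(-1))/(364080 - 270064) = (-1)³/(364080 - 270064) = -1/94016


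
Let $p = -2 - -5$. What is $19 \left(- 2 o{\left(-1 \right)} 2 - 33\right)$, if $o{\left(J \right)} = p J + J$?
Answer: $-323$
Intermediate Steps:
$p = 3$ ($p = -2 + 5 = 3$)
$o{\left(J \right)} = 4 J$ ($o{\left(J \right)} = 3 J + J = 4 J$)
$19 \left(- 2 o{\left(-1 \right)} 2 - 33\right) = 19 \left(- 2 \cdot 4 \left(-1\right) 2 - 33\right) = 19 \left(\left(-2\right) \left(-4\right) 2 - 33\right) = 19 \left(8 \cdot 2 - 33\right) = 19 \left(16 - 33\right) = 19 \left(-17\right) = -323$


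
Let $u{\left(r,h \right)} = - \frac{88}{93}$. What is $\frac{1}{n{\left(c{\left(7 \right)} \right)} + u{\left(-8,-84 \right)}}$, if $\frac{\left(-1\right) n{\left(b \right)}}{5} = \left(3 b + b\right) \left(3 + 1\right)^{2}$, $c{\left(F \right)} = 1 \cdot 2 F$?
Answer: $- \frac{93}{416728} \approx -0.00022317$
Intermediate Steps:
$u{\left(r,h \right)} = - \frac{88}{93}$ ($u{\left(r,h \right)} = \left(-88\right) \frac{1}{93} = - \frac{88}{93}$)
$c{\left(F \right)} = 2 F$
$n{\left(b \right)} = - 320 b$ ($n{\left(b \right)} = - 5 \left(3 b + b\right) \left(3 + 1\right)^{2} = - 5 \cdot 4 b 4^{2} = - 5 \cdot 4 b 16 = - 5 \cdot 64 b = - 320 b$)
$\frac{1}{n{\left(c{\left(7 \right)} \right)} + u{\left(-8,-84 \right)}} = \frac{1}{- 320 \cdot 2 \cdot 7 - \frac{88}{93}} = \frac{1}{\left(-320\right) 14 - \frac{88}{93}} = \frac{1}{-4480 - \frac{88}{93}} = \frac{1}{- \frac{416728}{93}} = - \frac{93}{416728}$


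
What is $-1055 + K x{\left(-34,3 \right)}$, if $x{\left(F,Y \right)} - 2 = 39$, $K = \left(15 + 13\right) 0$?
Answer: $-1055$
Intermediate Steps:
$K = 0$ ($K = 28 \cdot 0 = 0$)
$x{\left(F,Y \right)} = 41$ ($x{\left(F,Y \right)} = 2 + 39 = 41$)
$-1055 + K x{\left(-34,3 \right)} = -1055 + 0 \cdot 41 = -1055 + 0 = -1055$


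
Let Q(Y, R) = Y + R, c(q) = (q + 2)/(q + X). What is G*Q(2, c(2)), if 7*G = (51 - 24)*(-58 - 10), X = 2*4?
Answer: -22032/35 ≈ -629.49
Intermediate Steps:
X = 8
c(q) = (2 + q)/(8 + q) (c(q) = (q + 2)/(q + 8) = (2 + q)/(8 + q))
G = -1836/7 (G = ((51 - 24)*(-58 - 10))/7 = (27*(-68))/7 = (1/7)*(-1836) = -1836/7 ≈ -262.29)
Q(Y, R) = R + Y
G*Q(2, c(2)) = -1836*((2 + 2)/(8 + 2) + 2)/7 = -1836*(4/10 + 2)/7 = -1836*((1/10)*4 + 2)/7 = -1836*(2/5 + 2)/7 = -1836/7*12/5 = -22032/35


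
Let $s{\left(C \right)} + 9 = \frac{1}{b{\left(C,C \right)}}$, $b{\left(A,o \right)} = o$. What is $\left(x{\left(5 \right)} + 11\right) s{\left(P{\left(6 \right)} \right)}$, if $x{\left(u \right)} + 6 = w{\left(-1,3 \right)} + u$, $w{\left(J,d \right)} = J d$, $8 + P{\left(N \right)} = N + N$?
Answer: $- \frac{245}{4} \approx -61.25$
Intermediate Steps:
$P{\left(N \right)} = -8 + 2 N$ ($P{\left(N \right)} = -8 + \left(N + N\right) = -8 + 2 N$)
$s{\left(C \right)} = -9 + \frac{1}{C}$
$x{\left(u \right)} = -9 + u$ ($x{\left(u \right)} = -6 + \left(\left(-1\right) 3 + u\right) = -6 + \left(-3 + u\right) = -9 + u$)
$\left(x{\left(5 \right)} + 11\right) s{\left(P{\left(6 \right)} \right)} = \left(\left(-9 + 5\right) + 11\right) \left(-9 + \frac{1}{-8 + 2 \cdot 6}\right) = \left(-4 + 11\right) \left(-9 + \frac{1}{-8 + 12}\right) = 7 \left(-9 + \frac{1}{4}\right) = 7 \left(- \frac{35}{4}\right) = - \frac{245}{4}$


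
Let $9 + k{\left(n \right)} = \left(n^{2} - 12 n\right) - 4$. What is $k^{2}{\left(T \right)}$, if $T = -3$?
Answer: $1024$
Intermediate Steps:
$k{\left(n \right)} = -13 + n^{2} - 12 n$ ($k{\left(n \right)} = -9 - \left(4 - n^{2} + 12 n\right) = -13 + n^{2} - 12 n$)
$k^{2}{\left(T \right)} = \left(-13 + \left(-3\right)^{2} - -36\right)^{2} = \left(-13 + 9 + 36\right)^{2} = 32^{2} = 1024$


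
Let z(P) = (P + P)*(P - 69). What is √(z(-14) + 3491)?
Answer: √5815 ≈ 76.256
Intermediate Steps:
z(P) = 2*P*(-69 + P) (z(P) = (2*P)*(-69 + P) = 2*P*(-69 + P))
√(z(-14) + 3491) = √(2*(-14)*(-69 - 14) + 3491) = √(2*(-14)*(-83) + 3491) = √(2324 + 3491) = √5815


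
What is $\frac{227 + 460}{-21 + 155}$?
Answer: $\frac{687}{134} \approx 5.1269$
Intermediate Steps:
$\frac{227 + 460}{-21 + 155} = \frac{687}{134}$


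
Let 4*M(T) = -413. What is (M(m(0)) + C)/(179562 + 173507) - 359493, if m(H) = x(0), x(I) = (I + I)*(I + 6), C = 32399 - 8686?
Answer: -507703241629/1412276 ≈ -3.5949e+5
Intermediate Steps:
C = 23713
x(I) = 2*I*(6 + I) (x(I) = (2*I)*(6 + I) = 2*I*(6 + I))
m(H) = 0 (m(H) = 2*0*(6 + 0) = 2*0*6 = 0)
M(T) = -413/4 (M(T) = (¼)*(-413) = -413/4)
(M(m(0)) + C)/(179562 + 173507) - 359493 = (-413/4 + 23713)/(179562 + 173507) - 359493 = (94439/4)/353069 - 359493 = (94439/4)*(1/353069) - 359493 = 94439/1412276 - 359493 = -507703241629/1412276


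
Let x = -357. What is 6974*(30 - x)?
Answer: 2698938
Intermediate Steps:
6974*(30 - x) = 6974*(30 - 1*(-357)) = 6974*(30 + 357) = 6974*387 = 2698938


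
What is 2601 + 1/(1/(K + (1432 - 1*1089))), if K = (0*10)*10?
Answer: 2944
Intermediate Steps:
K = 0 (K = 0*10 = 0)
2601 + 1/(1/(K + (1432 - 1*1089))) = 2601 + 1/(1/(0 + (1432 - 1*1089))) = 2601 + 1/(1/(0 + (1432 - 1089))) = 2601 + 1/(1/(0 + 343)) = 2601 + 1/(1/343) = 2601 + 343 = 2944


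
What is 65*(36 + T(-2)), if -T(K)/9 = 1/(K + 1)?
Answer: 2925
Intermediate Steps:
T(K) = -9/(1 + K) (T(K) = -9/(K + 1) = -9/(1 + K))
65*(36 + T(-2)) = 65*(36 - 9/(1 - 2)) = 65*(36 - 9/(-1)) = 65*(36 - 9*(-1)) = 65*(36 + 9) = 65*45 = 2925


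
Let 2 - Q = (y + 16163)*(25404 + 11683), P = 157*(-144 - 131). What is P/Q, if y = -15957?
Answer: 8635/1527984 ≈ 0.0056512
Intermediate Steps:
P = -43175 (P = 157*(-275) = -43175)
Q = -7639920 (Q = 2 - (-15957 + 16163)*(25404 + 11683) = 2 - 206*37087 = 2 - 1*7639922 = 2 - 7639922 = -7639920)
P/Q = -43175/(-7639920) = -43175*(-1/7639920) = 8635/1527984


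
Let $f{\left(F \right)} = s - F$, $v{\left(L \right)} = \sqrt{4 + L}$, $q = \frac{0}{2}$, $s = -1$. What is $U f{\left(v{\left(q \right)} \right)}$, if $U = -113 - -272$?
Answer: $-477$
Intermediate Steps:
$q = 0$ ($q = 0 \cdot \frac{1}{2} = 0$)
$U = 159$ ($U = -113 + 272 = 159$)
$f{\left(F \right)} = -1 - F$
$U f{\left(v{\left(q \right)} \right)} = 159 \left(-1 - \sqrt{4 + 0}\right) = 159 \left(-1 - \sqrt{4}\right) = 159 \left(-1 - 2\right) = 159 \left(-3\right) = -477$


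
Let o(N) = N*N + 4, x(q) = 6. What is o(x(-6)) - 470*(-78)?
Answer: 36700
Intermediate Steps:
o(N) = 4 + N**2 (o(N) = N**2 + 4 = 4 + N**2)
o(x(-6)) - 470*(-78) = (4 + 6**2) - 470*(-78) = (4 + 36) + 36660 = 40 + 36660 = 36700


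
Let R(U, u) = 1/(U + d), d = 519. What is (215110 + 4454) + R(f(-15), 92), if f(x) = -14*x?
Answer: 160062157/729 ≈ 2.1956e+5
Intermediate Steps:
R(U, u) = 1/(519 + U) (R(U, u) = 1/(U + 519) = 1/(519 + U))
(215110 + 4454) + R(f(-15), 92) = (215110 + 4454) + 1/(519 - 14*(-15)) = 219564 + 1/(519 + 210) = 219564 + 1/729 = 160062157/729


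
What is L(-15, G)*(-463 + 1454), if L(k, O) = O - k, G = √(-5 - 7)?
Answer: 14865 + 1982*I*√3 ≈ 14865.0 + 3432.9*I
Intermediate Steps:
G = 2*I*√3 (G = √(-12) = 2*I*√3 ≈ 3.4641*I)
L(-15, G)*(-463 + 1454) = (2*I*√3 - 1*(-15))*(-463 + 1454) = (2*I*√3 + 15)*991 = (15 + 2*I*√3)*991 = 14865 + 1982*I*√3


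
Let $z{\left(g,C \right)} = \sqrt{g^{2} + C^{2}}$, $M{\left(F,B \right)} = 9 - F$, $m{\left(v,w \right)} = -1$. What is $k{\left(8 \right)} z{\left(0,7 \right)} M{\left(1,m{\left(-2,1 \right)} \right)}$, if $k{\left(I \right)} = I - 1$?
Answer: $392$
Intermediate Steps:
$k{\left(I \right)} = -1 + I$ ($k{\left(I \right)} = I - 1 = -1 + I$)
$z{\left(g,C \right)} = \sqrt{C^{2} + g^{2}}$
$k{\left(8 \right)} z{\left(0,7 \right)} M{\left(1,m{\left(-2,1 \right)} \right)} = \left(-1 + 8\right) \sqrt{7^{2} + 0^{2}} \left(9 - 1\right) = 7 \sqrt{49 + 0} \left(9 - 1\right) = 7 \sqrt{49} \cdot 8 = 7 \cdot 7 \cdot 8 = 49 \cdot 8 = 392$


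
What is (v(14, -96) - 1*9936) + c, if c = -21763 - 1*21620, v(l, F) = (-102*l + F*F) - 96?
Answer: -45627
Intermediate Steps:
v(l, F) = -96 + F² - 102*l (v(l, F) = (-102*l + F²) - 96 = (F² - 102*l) - 96 = -96 + F² - 102*l)
c = -43383 (c = -21763 - 21620 = -43383)
(v(14, -96) - 1*9936) + c = ((-96 + (-96)² - 102*14) - 1*9936) - 43383 = ((-96 + 9216 - 1428) - 9936) - 43383 = (7692 - 9936) - 43383 = -2244 - 43383 = -45627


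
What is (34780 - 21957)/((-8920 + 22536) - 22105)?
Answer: -12823/8489 ≈ -1.5105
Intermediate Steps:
(34780 - 21957)/((-8920 + 22536) - 22105) = 12823/(13616 - 22105) = 12823/(-8489) = 12823*(-1/8489) = -12823/8489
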